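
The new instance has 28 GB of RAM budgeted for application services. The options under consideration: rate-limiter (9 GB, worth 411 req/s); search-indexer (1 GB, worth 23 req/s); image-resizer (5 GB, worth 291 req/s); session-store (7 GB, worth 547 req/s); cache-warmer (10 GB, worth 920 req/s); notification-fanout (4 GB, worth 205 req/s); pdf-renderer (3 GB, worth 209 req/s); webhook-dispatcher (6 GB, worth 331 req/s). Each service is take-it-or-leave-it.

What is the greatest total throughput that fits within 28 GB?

The ratio heuristic lands on search-indexer + image-resizer + session-store + cache-warmer + pdf-renderer (1990) but leaves 2 GB idle.
Replace search-indexer and pdf-renderer with webhook-dispatcher: the trade gains 99 net, giving 2089 at 28 GB.

2089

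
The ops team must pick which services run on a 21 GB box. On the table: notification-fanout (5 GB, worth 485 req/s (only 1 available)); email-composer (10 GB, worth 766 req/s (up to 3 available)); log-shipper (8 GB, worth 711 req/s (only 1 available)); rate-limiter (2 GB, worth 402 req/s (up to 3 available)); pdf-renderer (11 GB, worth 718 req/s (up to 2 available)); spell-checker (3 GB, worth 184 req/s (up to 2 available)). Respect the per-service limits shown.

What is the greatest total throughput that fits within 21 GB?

Taking the top-ratio services first gives notification-fanout + log-shipper + 3×rate-limiter for 2402 (19 GB).
Dropping log-shipper frees 8 GB; slotting in email-composer (10 GB) lifts the total to 2457 at 21 GB.
Nothing else within 21 GB beats 2457.

2457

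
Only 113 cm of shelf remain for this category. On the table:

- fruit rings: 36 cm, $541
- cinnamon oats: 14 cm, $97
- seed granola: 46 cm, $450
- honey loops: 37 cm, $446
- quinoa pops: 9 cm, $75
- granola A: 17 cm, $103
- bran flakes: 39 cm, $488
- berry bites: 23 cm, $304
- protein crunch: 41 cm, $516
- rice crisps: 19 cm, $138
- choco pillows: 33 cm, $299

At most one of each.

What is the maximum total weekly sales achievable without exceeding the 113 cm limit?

Taking the top-ratio products first gives fruit rings + quinoa pops + berry bites + protein crunch for 1436 (109 cm).
But fruit rings + honey loops + bran flakes fits in 112 cm and reaches 1475.

1475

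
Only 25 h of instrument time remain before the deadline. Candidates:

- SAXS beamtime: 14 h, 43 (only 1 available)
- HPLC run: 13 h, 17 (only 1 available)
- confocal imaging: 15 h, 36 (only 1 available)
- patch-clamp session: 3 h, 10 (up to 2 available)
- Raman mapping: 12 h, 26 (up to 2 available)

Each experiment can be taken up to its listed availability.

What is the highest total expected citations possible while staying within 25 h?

63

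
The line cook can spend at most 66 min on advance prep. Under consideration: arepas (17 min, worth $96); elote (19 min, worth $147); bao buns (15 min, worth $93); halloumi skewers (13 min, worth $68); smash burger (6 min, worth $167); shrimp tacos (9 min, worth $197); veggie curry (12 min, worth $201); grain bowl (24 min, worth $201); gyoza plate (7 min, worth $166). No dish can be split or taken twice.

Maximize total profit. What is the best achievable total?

946

Filling by ratio: smash burger + shrimp tacos + veggie curry + grain bowl + gyoza plate for 932, with 8 min left unused.
Replace grain bowl with elote + halloumi skewers: the trade gains 14 net, giving 946 at 66 min.
Next best is smash burger + shrimp tacos + veggie curry + grain bowl + gyoza plate at 932 (58 min) — short by 14.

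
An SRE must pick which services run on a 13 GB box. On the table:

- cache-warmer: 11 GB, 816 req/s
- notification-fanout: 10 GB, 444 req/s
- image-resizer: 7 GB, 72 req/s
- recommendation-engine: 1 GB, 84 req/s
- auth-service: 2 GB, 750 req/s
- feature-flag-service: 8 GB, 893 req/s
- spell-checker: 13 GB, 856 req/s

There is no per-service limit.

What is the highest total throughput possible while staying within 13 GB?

Recommendation-engine + 6×auth-service uses 13 of the 13 GB and totals 4584.
That's the maximum — no swap from here does better than 4584.

4584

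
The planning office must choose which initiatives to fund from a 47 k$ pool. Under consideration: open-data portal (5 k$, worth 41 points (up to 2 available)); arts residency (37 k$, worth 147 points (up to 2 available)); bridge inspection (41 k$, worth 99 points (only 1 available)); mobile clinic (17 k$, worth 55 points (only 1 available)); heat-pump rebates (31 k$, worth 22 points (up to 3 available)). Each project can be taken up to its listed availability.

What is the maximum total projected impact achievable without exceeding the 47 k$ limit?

Density check — open-data portal 8.20, arts residency 3.97, mobile clinic 3.24 are the best per k$.
The ratio ordering already packs tightly: 2×open-data portal + arts residency, 47 k$, 229.

229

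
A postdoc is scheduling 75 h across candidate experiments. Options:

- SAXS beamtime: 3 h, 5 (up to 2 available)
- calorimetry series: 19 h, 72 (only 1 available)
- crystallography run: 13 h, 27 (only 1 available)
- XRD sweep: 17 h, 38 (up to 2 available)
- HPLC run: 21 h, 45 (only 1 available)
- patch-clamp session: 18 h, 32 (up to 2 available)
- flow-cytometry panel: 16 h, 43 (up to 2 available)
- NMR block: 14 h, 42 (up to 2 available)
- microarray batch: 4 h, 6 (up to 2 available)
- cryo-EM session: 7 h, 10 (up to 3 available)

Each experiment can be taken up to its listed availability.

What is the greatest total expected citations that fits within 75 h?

216

Density check — calorimetry series 3.79, NMR block 3.00, flow-cytometry panel 2.69 are the best per h.
Filling by ratio: 2×SAXS beamtime + calorimetry series + flow-cytometry panel + 2×NMR block + microarray batch for 215, with 2 h left unused.
Dropping SAXS beamtime frees 3 h; slotting in microarray batch (4 h) lifts the total to 216 at 74 h.
Nothing else within 75 h beats 216.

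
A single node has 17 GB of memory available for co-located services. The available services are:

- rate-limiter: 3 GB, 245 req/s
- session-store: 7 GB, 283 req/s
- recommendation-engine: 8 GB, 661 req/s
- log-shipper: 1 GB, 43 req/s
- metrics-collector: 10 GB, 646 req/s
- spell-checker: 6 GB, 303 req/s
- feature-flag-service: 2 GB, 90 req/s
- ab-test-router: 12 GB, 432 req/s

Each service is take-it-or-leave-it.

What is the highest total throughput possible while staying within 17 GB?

1209

Best packing: rate-limiter + recommendation-engine + spell-checker — 17 GB, 1209 total.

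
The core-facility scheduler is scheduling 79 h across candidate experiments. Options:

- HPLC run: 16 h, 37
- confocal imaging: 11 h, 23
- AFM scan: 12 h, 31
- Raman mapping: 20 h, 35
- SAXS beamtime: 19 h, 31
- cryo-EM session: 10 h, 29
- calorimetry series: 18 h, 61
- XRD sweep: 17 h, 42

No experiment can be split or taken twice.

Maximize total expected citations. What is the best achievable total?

200

Ranking by ratio (expected citations/h): calorimetry series 3.39, cryo-EM session 2.90, AFM scan 2.58, XRD sweep 2.47.
Best packing: HPLC run + AFM scan + cryo-EM session + calorimetry series + XRD sweep — 73 h, 200 total.
Next best is AFM scan + Raman mapping + cryo-EM session + calorimetry series + XRD sweep at 198 (77 h) — short by 2.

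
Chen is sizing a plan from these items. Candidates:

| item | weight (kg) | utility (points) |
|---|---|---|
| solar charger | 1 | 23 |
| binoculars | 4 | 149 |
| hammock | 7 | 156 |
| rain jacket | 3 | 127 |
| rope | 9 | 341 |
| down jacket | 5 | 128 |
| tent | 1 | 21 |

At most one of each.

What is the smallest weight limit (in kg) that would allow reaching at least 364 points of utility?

10

Need the lightest bundle worth ≥ 364.
solar charger + rope reaches 364 using 10 kg.
Any bundle with less than 10 kg falls short of 364.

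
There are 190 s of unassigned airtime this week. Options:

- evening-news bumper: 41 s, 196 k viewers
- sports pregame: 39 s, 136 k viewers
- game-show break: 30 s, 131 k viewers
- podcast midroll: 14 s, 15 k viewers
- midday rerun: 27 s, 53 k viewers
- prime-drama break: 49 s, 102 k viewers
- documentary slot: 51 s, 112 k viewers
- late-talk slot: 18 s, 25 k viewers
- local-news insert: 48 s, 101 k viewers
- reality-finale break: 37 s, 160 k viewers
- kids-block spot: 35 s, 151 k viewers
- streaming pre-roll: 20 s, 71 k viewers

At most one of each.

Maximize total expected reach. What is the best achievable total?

774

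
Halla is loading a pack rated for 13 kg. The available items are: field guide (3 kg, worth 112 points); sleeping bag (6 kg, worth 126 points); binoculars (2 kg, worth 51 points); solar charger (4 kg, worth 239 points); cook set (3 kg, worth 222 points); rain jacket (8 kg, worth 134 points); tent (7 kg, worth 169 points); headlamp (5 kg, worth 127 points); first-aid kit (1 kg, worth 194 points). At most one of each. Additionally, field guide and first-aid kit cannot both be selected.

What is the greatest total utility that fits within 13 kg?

782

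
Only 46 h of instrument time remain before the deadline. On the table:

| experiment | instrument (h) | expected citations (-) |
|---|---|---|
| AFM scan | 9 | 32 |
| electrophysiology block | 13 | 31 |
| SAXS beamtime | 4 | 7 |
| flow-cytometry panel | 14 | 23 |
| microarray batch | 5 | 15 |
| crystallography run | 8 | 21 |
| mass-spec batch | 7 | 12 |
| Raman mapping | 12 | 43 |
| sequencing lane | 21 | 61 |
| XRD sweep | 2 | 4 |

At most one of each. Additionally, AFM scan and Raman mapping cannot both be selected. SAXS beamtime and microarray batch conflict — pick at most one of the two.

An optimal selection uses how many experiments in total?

The maximum expected citations within 46 h is 140.
For example microarray batch + crystallography run + Raman mapping + sequencing lane achieves it, using 46 h.
Any selection reaching 140 contains exactly 4 experiments.

4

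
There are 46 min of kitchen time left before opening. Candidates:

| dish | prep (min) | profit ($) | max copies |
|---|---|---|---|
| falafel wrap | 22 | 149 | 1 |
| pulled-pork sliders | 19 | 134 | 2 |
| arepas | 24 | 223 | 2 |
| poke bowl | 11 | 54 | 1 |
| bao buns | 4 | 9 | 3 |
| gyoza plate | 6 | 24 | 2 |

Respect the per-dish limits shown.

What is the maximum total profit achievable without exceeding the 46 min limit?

372

Density check — arepas 9.29, pulled-pork sliders 7.05, falafel wrap 6.77 are the best per min.
Taking the top-ratio dishes first gives pulled-pork sliders + arepas for 357 (43 min).
Dropping pulled-pork sliders frees 19 min; slotting in falafel wrap (22 min) lifts the total to 372 at 46 min.
Nothing else within 46 min beats 372.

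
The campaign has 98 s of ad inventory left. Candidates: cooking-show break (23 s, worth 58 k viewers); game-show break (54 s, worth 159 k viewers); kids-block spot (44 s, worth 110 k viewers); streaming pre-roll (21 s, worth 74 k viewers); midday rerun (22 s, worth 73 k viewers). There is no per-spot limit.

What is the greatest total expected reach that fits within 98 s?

307

Ranking by ratio (expected reach/s): streaming pre-roll 3.52, midday rerun 3.32, game-show break 2.94.
A density-first pass picks 4×streaming pre-roll — 296 at 84 s.
Replace 2×streaming pre-roll with game-show break: the trade gains 11 net, giving 307 at 96 s.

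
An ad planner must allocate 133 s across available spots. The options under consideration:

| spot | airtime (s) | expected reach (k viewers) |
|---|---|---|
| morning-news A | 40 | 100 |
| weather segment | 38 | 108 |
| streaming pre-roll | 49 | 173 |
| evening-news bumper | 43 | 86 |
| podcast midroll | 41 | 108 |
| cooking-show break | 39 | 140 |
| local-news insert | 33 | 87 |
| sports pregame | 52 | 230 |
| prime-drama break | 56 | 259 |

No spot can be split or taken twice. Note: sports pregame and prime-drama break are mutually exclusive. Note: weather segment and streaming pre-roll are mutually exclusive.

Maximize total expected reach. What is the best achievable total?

507

Weather segment + cooking-show break + prime-drama break uses 133 of the 133 s and totals 507.
Next best is cooking-show break + local-news insert + prime-drama break at 486 (128 s) — short by 21.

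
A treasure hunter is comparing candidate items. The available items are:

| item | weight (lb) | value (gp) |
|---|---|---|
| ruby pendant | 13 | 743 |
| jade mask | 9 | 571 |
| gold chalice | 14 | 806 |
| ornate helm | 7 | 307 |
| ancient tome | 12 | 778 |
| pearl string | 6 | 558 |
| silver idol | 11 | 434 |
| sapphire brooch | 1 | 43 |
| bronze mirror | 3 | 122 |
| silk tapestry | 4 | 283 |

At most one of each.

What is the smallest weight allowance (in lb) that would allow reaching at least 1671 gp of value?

25

Minimise lb subject to total value ≥ 1671.
Taking gold chalice + pearl string + sapphire brooch + silk tapestry gives 1690 (≥ 1671) for 25 lb.
Any bundle with less than 25 lb falls short of 1671.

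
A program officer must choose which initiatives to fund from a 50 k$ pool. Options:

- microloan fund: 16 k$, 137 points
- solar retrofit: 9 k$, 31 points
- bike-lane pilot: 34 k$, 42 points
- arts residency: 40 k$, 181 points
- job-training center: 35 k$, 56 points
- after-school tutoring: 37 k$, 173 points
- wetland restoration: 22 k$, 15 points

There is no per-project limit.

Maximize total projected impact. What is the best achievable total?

411

By projected impact per k$: microloan fund 8.56, after-school tutoring 4.68, arts residency 4.53, solar retrofit 3.44 lead.
Taking 3×microloan fund: 48 k$ used, 411 in projected impact.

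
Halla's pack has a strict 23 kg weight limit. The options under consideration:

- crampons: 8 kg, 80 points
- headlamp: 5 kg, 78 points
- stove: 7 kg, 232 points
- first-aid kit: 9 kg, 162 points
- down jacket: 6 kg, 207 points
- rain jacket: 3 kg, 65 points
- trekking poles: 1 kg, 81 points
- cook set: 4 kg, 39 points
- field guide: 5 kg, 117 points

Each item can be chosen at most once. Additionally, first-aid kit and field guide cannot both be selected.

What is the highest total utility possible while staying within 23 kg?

The ratio ordering already packs tightly: stove + down jacket + rain jacket + trekking poles + field guide, 22 kg, 702.

702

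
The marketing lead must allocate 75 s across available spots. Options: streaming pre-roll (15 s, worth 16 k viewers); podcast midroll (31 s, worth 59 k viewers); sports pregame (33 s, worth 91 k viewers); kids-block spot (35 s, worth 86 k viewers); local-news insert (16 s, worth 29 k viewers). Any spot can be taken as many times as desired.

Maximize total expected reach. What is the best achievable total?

182

The ratio ordering already packs tightly: 2×sports pregame, 66 s, 182.
No other feasible combination exceeds 182.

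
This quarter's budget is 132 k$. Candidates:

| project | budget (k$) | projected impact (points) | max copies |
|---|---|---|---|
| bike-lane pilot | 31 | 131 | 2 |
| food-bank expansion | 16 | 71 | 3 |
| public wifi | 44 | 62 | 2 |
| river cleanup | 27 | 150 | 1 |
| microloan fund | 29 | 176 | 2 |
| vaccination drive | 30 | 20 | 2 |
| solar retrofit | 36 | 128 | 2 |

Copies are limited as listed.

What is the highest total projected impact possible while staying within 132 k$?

704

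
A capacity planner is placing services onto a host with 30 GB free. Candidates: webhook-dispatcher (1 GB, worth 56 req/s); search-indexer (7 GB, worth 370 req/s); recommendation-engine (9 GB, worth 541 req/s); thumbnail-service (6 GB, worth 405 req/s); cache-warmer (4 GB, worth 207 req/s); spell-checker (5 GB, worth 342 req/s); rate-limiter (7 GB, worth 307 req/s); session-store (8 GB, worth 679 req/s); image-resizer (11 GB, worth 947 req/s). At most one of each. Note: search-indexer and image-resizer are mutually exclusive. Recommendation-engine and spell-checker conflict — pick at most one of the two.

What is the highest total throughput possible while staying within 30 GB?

Thumbnail-service + spell-checker + session-store + image-resizer uses 30 of the 30 GB and totals 2373.
The closest alternative, webhook-dispatcher + thumbnail-service + cache-warmer + session-store + image-resizer, reaches only 2294.

2373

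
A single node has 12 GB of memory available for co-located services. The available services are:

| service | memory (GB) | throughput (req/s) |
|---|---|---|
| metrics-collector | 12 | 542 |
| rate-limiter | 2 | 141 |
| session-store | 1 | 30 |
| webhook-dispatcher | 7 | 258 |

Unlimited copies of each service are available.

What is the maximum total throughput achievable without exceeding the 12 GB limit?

Density check — rate-limiter 70.50, metrics-collector 45.17, webhook-dispatcher 36.86, session-store 30.00 are the best per GB.
Best packing: 6×rate-limiter — 12 GB, 846 total.
That's the maximum — no swap from here does better than 846.

846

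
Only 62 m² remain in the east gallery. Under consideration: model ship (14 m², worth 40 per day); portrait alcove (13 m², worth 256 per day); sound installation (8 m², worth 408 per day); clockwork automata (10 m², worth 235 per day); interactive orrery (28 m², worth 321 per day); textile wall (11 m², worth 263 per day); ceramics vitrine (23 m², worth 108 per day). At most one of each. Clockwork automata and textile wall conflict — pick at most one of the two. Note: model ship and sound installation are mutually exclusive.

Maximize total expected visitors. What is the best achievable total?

1248

Taking portrait alcove + sound installation + interactive orrery + textile wall: 60 m² used, 1248 in expected visitors.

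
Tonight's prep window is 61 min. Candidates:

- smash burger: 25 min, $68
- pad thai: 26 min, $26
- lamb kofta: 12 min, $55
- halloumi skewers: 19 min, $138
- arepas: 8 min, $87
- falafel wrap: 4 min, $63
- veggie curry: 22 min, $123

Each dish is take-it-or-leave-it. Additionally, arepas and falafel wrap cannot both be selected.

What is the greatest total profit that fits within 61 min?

Lamb kofta + halloumi skewers + arepas + veggie curry uses 61 of the 61 min and totals 403.
The closest alternative, lamb kofta + halloumi skewers + falafel wrap + veggie curry, reaches only 379.

403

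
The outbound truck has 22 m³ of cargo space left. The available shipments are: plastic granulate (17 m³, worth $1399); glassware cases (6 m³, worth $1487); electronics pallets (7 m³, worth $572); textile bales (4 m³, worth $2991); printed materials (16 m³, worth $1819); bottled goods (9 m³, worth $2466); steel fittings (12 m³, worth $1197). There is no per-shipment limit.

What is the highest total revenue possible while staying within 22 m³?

Density check — textile bales 747.75, bottled goods 274.00, glassware cases 247.83, printed materials 113.69 are the best per m³.
Best packing: 5×textile bales — 20 m³, 14955 total.
Every other selection either busts 22 m³ or fails to beat 14955.

14955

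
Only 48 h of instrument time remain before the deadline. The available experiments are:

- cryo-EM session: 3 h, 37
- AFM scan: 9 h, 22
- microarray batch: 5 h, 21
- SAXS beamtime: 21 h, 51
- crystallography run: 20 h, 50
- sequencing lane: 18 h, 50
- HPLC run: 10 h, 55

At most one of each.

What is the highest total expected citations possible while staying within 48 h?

186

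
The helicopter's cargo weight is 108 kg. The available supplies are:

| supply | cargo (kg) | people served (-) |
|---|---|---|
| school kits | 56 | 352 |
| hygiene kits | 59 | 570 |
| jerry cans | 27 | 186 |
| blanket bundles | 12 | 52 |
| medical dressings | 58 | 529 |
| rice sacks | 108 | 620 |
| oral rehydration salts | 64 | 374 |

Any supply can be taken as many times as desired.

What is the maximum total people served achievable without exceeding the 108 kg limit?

808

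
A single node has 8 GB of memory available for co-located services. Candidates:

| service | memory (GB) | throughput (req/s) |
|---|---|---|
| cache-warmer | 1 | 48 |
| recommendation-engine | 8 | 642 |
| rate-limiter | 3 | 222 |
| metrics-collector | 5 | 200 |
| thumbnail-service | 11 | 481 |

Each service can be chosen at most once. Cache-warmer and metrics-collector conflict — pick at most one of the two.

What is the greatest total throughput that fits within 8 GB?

The ratio ordering already packs tightly: recommendation-engine, 8 GB, 642.
That's the maximum — no feasible swap from here does better than 642.

642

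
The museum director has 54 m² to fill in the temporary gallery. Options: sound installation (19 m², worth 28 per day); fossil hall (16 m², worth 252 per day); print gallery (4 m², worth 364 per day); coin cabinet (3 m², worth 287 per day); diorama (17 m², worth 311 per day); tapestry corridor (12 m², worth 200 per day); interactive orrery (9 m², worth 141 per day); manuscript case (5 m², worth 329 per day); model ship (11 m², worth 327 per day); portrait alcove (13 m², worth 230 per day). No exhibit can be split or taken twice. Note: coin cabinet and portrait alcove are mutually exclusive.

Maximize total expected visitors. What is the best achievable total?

1818

By expected visitors per m²: coin cabinet 95.67, print gallery 91.00, manuscript case 65.80, model ship 29.73 lead.
Best packing: print gallery + coin cabinet + diorama + tapestry corridor + manuscript case + model ship — 52 m², 1818 total.
Next best is fossil hall + print gallery + coin cabinet + tapestry corridor + manuscript case + model ship at 1759 (51 m²) — short by 59.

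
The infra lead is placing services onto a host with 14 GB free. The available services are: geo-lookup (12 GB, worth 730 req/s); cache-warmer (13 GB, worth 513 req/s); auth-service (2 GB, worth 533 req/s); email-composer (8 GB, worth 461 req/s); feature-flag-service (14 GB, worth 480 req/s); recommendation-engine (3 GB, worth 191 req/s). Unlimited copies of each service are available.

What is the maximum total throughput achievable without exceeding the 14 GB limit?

The ratio ordering already packs tightly: 7×auth-service, 14 GB, 3731.
Every other selection either busts 14 GB or fails to beat 3731.

3731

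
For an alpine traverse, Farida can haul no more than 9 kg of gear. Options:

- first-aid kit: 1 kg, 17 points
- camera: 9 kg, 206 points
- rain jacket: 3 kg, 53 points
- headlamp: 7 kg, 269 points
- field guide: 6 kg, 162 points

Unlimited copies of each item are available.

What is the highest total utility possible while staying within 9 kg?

Ranking by ratio (utility/kg): headlamp 38.43, field guide 27.00, camera 22.89, rain jacket 17.67.
Taking 2×first-aid kit + headlamp: 9 kg used, 303 in utility.
Every other selection either busts 9 kg or fails to beat 303.

303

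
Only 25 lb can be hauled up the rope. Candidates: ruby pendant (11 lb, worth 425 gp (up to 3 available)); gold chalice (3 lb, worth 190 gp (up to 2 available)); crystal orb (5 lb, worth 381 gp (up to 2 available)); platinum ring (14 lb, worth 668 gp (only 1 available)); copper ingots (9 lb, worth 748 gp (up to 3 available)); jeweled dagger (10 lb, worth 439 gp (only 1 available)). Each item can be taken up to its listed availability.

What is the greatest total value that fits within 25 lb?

1890

By value per lb: copper ingots 83.11, crystal orb 76.20, gold chalice 63.33, platinum ring 47.71 lead.
Filling by ratio: crystal orb + 2×copper ingots for 1877, with 2 lb left unused.
Dropping copper ingots frees 9 lb; slotting in 2×gold chalice + crystal orb (11 lb) lifts the total to 1890 at 25 lb.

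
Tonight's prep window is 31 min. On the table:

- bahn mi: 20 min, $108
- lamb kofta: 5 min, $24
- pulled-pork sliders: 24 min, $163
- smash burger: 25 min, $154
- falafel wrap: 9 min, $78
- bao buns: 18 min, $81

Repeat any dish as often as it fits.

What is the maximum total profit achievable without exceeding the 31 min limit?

234

By profit per min: falafel wrap 8.67, pulled-pork sliders 6.79, smash burger 6.16 lead.
3×falafel wrap uses 27 of the 31 min and totals 234.
Nothing else within 31 min beats 234.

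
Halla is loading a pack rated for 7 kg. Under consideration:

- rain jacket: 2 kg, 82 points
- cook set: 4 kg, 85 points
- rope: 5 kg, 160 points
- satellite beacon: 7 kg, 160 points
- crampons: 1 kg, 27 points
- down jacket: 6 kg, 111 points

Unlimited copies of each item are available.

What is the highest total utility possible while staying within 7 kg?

Taking 3×rain jacket + crampons: 7 kg used, 273 in utility.
Nothing else within 7 kg beats 273.

273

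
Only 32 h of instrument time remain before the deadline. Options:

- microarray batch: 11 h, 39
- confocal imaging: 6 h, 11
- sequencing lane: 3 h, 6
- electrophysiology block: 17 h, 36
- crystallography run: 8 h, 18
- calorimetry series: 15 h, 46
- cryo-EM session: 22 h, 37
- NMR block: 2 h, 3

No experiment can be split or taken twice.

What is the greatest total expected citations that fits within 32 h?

The ratio heuristic lands on microarray batch + sequencing lane + calorimetry series + NMR block (94) but leaves 1 h idle.
Replace sequencing lane and NMR block with confocal imaging: the trade gains 2 net, giving 96 at 32 h.
The closest alternative, microarray batch + sequencing lane + calorimetry series + NMR block, reaches only 94.

96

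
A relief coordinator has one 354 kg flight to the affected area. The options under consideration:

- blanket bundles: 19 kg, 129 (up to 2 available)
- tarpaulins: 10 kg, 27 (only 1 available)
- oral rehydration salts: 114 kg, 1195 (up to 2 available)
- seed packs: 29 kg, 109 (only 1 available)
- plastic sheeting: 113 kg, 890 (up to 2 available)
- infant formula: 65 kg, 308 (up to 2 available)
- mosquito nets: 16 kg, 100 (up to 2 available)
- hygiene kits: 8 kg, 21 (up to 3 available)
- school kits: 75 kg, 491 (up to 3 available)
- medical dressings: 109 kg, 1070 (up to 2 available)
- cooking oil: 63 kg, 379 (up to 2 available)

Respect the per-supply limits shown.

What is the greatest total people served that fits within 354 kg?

3560

By people served per kg: oral rehydration salts 10.48, medical dressings 9.82, plastic sheeting 7.88 lead.
2×oral rehydration salts + mosquito nets + medical dressings uses 353 of the 354 kg and totals 3560.
Nothing else within 354 kg beats 3560.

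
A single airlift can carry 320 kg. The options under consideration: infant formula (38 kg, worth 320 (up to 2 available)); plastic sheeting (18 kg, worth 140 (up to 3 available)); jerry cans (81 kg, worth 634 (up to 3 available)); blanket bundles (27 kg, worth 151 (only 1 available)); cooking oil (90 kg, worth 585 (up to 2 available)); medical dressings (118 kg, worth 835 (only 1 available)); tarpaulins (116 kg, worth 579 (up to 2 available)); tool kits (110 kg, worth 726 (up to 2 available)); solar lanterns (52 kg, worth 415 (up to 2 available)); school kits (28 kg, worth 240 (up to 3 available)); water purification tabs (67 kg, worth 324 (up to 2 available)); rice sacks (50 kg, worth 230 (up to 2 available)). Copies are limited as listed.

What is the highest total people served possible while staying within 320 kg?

The ratio ordering already packs tightly: 2×infant formula + 3×plastic sheeting + 2×solar lanterns + 3×school kits, 318 kg, 2610.
The spare 2 kg is too small for any remaining supply, and no exchange beats 2610.

2610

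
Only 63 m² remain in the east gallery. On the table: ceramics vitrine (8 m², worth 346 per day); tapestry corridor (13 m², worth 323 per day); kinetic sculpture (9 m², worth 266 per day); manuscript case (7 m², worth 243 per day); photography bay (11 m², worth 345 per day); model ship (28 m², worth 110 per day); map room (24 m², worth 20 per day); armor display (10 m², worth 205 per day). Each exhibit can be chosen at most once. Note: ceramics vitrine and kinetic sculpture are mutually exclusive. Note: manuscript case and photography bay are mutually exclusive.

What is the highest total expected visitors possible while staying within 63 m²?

Ceramics vitrine + tapestry corridor + photography bay + armor display uses 42 of the 63 m² and totals 1219.
Next best is tapestry corridor + kinetic sculpture + photography bay + armor display at 1139 (43 m²) — short by 80.

1219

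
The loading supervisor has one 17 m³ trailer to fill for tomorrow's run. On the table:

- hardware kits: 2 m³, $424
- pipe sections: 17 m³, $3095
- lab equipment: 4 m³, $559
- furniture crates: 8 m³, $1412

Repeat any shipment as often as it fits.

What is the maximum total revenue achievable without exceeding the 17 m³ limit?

3392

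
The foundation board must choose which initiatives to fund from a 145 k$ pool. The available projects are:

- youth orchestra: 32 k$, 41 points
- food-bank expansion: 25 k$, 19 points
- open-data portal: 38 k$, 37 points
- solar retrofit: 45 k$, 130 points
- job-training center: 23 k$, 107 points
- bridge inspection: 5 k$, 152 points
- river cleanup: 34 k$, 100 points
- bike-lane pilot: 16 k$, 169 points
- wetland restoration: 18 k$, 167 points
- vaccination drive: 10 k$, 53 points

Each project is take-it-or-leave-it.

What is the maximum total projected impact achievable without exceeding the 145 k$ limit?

825

A density-first pass picks youth orchestra + job-training center + bridge inspection + river cleanup + bike-lane pilot + wetland restoration + vaccination drive — 789 at 138 k$.
The 42 k$ tied up in youth orchestra and vaccination drive is better spent on solar retrofit — total rises to 825 (141 k$).
Next best is food-bank expansion + solar retrofit + job-training center + bridge inspection + bike-lane pilot + wetland restoration + vaccination drive at 797 (142 k$) — short by 28.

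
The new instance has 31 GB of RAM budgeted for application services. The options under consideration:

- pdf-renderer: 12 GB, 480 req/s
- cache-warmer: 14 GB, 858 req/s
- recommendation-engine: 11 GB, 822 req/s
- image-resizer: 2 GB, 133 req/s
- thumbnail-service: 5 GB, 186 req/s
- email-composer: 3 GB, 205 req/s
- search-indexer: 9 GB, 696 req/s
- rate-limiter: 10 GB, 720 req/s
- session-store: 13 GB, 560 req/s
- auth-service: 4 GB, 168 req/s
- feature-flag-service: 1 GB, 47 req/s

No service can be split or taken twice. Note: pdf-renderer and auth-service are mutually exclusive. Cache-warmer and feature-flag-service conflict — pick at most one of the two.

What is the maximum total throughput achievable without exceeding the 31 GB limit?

2285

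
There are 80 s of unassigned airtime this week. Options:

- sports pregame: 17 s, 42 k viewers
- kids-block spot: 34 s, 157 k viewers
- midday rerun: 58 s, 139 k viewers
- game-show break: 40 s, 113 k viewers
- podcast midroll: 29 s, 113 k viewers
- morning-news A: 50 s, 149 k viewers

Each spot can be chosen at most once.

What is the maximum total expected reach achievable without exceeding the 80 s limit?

312

Density check — kids-block spot 4.62, podcast midroll 3.90, morning-news A 2.98, game-show break 2.83 are the best per s.
Taking sports pregame + kids-block spot + podcast midroll: 80 s used, 312 in expected reach.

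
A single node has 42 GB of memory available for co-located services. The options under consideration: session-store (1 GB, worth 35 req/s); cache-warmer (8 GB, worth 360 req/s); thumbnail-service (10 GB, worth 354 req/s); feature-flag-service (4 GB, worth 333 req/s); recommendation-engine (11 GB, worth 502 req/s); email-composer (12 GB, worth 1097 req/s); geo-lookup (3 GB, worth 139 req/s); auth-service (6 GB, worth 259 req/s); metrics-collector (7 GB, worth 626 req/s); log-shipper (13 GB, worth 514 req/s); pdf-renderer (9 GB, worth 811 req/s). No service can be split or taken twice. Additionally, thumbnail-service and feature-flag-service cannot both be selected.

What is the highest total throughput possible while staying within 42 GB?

By throughput per GB: email-composer 91.42, pdf-renderer 90.11, metrics-collector 89.43 lead.
Best packing: session-store + feature-flag-service + email-composer + geo-lookup + auth-service + metrics-collector + pdf-renderer — 42 GB, 3300 total.
The closest alternative, feature-flag-service + email-composer + geo-lookup + auth-service + metrics-collector + pdf-renderer, reaches only 3265.

3300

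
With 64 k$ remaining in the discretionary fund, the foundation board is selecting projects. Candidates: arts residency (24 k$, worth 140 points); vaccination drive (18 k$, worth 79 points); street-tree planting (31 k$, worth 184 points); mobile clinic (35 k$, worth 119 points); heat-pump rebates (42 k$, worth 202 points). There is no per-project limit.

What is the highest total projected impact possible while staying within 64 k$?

368

By projected impact per k$: street-tree planting 5.94, arts residency 5.83, heat-pump rebates 4.81 lead.
Best packing: 2×street-tree planting — 62 k$, 368 total.
Nothing else within 64 k$ beats 368.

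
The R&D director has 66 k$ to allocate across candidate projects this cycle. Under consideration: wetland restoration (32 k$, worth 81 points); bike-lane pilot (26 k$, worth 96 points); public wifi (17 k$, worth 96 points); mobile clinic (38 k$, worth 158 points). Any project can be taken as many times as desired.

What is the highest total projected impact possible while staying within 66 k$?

288

Bike-lane pilot + 2×public wifi uses 60 of the 66 k$ and totals 288.
That's the maximum — no swap from here does better than 288.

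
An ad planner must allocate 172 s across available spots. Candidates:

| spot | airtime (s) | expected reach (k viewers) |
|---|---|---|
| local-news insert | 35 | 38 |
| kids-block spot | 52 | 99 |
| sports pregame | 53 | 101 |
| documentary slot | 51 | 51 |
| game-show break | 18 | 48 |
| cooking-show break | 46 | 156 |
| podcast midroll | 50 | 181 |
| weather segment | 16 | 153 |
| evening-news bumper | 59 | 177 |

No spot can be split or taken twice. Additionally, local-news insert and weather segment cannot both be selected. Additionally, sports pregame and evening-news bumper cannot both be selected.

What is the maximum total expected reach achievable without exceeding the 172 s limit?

667

Density check — weather segment 9.56, podcast midroll 3.62, cooking-show break 3.39 are the best per s.
Cooking-show break + podcast midroll + weather segment + evening-news bumper uses 171 of the 172 s and totals 667.
Next best is sports pregame + cooking-show break + podcast midroll + weather segment at 591 (165 s) — short by 76.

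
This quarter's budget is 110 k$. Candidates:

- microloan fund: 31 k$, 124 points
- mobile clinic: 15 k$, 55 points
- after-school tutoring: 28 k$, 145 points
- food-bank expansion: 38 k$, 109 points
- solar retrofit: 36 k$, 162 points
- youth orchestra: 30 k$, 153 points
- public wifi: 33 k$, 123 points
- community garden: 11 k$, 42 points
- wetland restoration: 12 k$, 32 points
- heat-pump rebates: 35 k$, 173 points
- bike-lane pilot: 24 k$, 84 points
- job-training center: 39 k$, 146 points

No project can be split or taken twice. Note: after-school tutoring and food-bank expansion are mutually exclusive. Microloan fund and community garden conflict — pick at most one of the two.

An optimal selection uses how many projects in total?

4

The maximum projected impact within 110 k$ is 526.
One optimal bundle: mobile clinic + after-school tutoring + youth orchestra + heat-pump rebates (108 k$).
Any selection reaching 526 contains exactly 4 projects.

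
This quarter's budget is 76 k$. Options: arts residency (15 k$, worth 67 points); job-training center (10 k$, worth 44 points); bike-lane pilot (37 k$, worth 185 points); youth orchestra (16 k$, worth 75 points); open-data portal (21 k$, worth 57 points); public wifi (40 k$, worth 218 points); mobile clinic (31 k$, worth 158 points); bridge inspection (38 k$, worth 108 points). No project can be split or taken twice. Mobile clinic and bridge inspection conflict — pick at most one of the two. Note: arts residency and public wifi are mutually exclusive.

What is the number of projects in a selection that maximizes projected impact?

2

The maximum projected impact within 76 k$ is 376.
public wifi + mobile clinic hits 376 at 71 k$.
All optima have 2 projects.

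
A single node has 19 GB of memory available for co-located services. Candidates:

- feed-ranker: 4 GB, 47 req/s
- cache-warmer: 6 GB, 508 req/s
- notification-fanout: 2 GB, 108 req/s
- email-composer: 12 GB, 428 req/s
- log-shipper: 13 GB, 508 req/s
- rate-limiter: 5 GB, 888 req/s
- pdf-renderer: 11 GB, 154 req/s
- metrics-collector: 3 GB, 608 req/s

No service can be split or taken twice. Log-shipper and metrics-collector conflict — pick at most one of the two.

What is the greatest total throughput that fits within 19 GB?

The ratio ordering already packs tightly: cache-warmer + notification-fanout + rate-limiter + metrics-collector, 16 GB, 2112.

2112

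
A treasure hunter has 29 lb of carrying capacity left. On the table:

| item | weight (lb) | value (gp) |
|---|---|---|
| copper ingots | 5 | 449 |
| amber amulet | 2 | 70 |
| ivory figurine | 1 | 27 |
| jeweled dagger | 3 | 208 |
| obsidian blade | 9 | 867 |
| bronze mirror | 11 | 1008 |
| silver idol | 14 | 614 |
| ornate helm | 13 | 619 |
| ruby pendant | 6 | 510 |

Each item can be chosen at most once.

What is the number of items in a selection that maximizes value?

4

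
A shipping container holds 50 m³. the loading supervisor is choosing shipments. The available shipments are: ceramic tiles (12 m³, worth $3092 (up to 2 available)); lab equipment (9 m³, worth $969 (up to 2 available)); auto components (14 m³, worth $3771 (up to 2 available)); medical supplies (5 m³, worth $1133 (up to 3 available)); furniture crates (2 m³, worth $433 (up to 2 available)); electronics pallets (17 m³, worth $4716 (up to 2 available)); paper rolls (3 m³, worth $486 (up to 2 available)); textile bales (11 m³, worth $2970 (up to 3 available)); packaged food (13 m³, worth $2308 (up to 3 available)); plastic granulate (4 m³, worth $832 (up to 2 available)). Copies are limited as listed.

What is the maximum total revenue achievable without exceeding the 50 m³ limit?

A density-first pass picks medical supplies + 2×electronics pallets + textile bales — 13535 at 50 m³.
Dropping medical supplies and textile bales frees 16 m³; slotting in auto components + furniture crates (16 m³) lifts the total to 13636 at 50 m³.

13636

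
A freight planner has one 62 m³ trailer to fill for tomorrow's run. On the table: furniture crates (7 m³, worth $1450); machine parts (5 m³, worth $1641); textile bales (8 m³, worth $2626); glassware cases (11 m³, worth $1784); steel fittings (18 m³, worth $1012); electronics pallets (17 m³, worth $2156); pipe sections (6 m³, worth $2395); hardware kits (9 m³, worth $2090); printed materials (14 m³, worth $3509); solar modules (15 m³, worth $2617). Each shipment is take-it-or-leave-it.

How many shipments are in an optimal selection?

7

The maximum revenue within 62 m³ is 15495.
furniture crates + machine parts + textile bales + glassware cases + pipe sections + hardware kits + printed materials hits 15495 at 60 m³.
Every optimal selection uses 7 shipments.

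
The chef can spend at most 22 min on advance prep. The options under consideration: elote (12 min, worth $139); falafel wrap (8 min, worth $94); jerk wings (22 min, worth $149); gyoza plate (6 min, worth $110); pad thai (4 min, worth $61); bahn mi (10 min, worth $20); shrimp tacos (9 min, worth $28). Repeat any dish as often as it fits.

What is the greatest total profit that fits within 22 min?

391

By profit per min: gyoza plate 18.33, pad thai 15.25, falafel wrap 11.75 lead.
Best packing: 3×gyoza plate + pad thai — 22 min, 391 total.
Nothing else within 22 min beats 391.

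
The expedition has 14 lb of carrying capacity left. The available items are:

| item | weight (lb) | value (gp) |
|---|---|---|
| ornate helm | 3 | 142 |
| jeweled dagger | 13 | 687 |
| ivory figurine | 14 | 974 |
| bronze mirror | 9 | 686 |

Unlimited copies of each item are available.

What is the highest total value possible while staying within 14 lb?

974

Ranking by ratio (value/lb): bronze mirror 76.22, ivory figurine 69.57, jeweled dagger 52.85, ornate helm 47.33.
Filling by ratio: ornate helm + bronze mirror for 828, with 2 lb left unused.
Dropping ornate helm and bronze mirror frees 12 lb; slotting in ivory figurine (14 lb) lifts the total to 974 at 14 lb.
That's the maximum — no swap from here does better than 974.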